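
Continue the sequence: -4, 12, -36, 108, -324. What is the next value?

Ratios: 12 / -4 = -3.0
This is a geometric sequence with common ratio r = -3.
Next term = -324 * -3 = 972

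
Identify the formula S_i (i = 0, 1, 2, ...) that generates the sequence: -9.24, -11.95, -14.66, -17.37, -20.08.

Check differences: -11.95 - -9.24 = -2.71
-14.66 - -11.95 = -2.71
Common difference d = -2.71.
First term a = -9.24.
Formula: S_i = -9.24 - 2.71*i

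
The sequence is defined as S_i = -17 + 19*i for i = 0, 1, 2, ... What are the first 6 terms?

This is an arithmetic sequence.
i=0: S_0 = -17 + 19*0 = -17
i=1: S_1 = -17 + 19*1 = 2
i=2: S_2 = -17 + 19*2 = 21
i=3: S_3 = -17 + 19*3 = 40
i=4: S_4 = -17 + 19*4 = 59
i=5: S_5 = -17 + 19*5 = 78
The first 6 terms are: [-17, 2, 21, 40, 59, 78]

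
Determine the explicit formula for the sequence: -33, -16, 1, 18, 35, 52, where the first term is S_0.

Check differences: -16 - -33 = 17
1 - -16 = 17
Common difference d = 17.
First term a = -33.
Formula: S_i = -33 + 17*i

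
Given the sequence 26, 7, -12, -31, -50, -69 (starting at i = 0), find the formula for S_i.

Check differences: 7 - 26 = -19
-12 - 7 = -19
Common difference d = -19.
First term a = 26.
Formula: S_i = 26 - 19*i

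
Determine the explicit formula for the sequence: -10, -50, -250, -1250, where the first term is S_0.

Check ratios: -50 / -10 = 5.0
Common ratio r = 5.
First term a = -10.
Formula: S_i = -10 * 5^i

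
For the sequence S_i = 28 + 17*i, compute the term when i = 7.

S_7 = 28 + 17*7 = 28 + 119 = 147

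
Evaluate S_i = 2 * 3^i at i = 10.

S_10 = 2 * 3^10 = 2 * 59049 = 118098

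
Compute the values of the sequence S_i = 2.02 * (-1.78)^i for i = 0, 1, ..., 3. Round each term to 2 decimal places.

This is a geometric sequence.
i=0: S_0 = 2.02 * (-1.78)^0 = 2.02
i=1: S_1 = 2.02 * (-1.78)^1 ≈ -3.6
i=2: S_2 = 2.02 * (-1.78)^2 ≈ 6.4
i=3: S_3 = 2.02 * (-1.78)^3 ≈ -11.39
The first 4 terms are: [2.02, -3.6, 6.4, -11.39]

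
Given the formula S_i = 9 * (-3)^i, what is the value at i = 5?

S_5 = 9 * (-3)^5 = 9 * -243 = -2187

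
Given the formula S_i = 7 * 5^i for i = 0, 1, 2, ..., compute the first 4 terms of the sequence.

This is a geometric sequence.
i=0: S_0 = 7 * 5^0 = 7
i=1: S_1 = 7 * 5^1 = 35
i=2: S_2 = 7 * 5^2 = 175
i=3: S_3 = 7 * 5^3 = 875
The first 4 terms are: [7, 35, 175, 875]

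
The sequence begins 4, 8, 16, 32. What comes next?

Ratios: 8 / 4 = 2.0
This is a geometric sequence with common ratio r = 2.
Next term = 32 * 2 = 64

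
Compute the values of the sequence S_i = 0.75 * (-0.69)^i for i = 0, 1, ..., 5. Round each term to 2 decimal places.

This is a geometric sequence.
i=0: S_0 = 0.75 * (-0.69)^0 = 0.75
i=1: S_1 = 0.75 * (-0.69)^1 ≈ -0.52
i=2: S_2 = 0.75 * (-0.69)^2 ≈ 0.36
i=3: S_3 = 0.75 * (-0.69)^3 ≈ -0.25
i=4: S_4 = 0.75 * (-0.69)^4 ≈ 0.17
i=5: S_5 = 0.75 * (-0.69)^5 ≈ -0.12
The first 6 terms are: [0.75, -0.52, 0.36, -0.25, 0.17, -0.12]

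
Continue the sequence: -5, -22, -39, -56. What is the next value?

Differences: -22 - -5 = -17
This is an arithmetic sequence with common difference d = -17.
Next term = -56 + -17 = -73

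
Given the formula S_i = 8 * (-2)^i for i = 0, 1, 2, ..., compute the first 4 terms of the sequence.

This is a geometric sequence.
i=0: S_0 = 8 * (-2)^0 = 8
i=1: S_1 = 8 * (-2)^1 = -16
i=2: S_2 = 8 * (-2)^2 = 32
i=3: S_3 = 8 * (-2)^3 = -64
The first 4 terms are: [8, -16, 32, -64]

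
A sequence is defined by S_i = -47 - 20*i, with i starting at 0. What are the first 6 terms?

This is an arithmetic sequence.
i=0: S_0 = -47 + -20*0 = -47
i=1: S_1 = -47 + -20*1 = -67
i=2: S_2 = -47 + -20*2 = -87
i=3: S_3 = -47 + -20*3 = -107
i=4: S_4 = -47 + -20*4 = -127
i=5: S_5 = -47 + -20*5 = -147
The first 6 terms are: [-47, -67, -87, -107, -127, -147]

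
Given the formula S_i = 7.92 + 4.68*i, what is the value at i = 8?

S_8 = 7.92 + 4.68*8 = 7.92 + 37.44 = 45.36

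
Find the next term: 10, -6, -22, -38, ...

Differences: -6 - 10 = -16
This is an arithmetic sequence with common difference d = -16.
Next term = -38 + -16 = -54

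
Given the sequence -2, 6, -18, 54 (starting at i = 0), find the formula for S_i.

Check ratios: 6 / -2 = -3.0
Common ratio r = -3.
First term a = -2.
Formula: S_i = -2 * (-3)^i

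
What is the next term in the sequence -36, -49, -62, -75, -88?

Differences: -49 - -36 = -13
This is an arithmetic sequence with common difference d = -13.
Next term = -88 + -13 = -101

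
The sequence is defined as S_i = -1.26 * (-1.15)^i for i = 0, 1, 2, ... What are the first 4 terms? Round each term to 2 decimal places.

This is a geometric sequence.
i=0: S_0 = -1.26 * (-1.15)^0 = -1.26
i=1: S_1 = -1.26 * (-1.15)^1 ≈ 1.45
i=2: S_2 = -1.26 * (-1.15)^2 ≈ -1.67
i=3: S_3 = -1.26 * (-1.15)^3 ≈ 1.92
The first 4 terms are: [-1.26, 1.45, -1.67, 1.92]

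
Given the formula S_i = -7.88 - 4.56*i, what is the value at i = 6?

S_6 = -7.88 + -4.56*6 = -7.88 + -27.36 = -35.24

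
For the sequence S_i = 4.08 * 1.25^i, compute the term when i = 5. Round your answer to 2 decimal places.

S_5 = 4.08 * 1.25^5 ≈ 4.08 * 3.0518 ≈ 12.45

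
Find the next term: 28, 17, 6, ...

Differences: 17 - 28 = -11
This is an arithmetic sequence with common difference d = -11.
Next term = 6 + -11 = -5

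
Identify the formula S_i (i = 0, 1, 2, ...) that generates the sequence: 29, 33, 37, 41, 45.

Check differences: 33 - 29 = 4
37 - 33 = 4
Common difference d = 4.
First term a = 29.
Formula: S_i = 29 + 4*i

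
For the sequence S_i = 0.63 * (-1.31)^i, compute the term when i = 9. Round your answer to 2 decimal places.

S_9 = 0.63 * (-1.31)^9 ≈ 0.63 * -11.3617 ≈ -7.16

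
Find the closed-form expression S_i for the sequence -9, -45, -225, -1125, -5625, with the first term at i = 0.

Check ratios: -45 / -9 = 5.0
Common ratio r = 5.
First term a = -9.
Formula: S_i = -9 * 5^i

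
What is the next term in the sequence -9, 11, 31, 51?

Differences: 11 - -9 = 20
This is an arithmetic sequence with common difference d = 20.
Next term = 51 + 20 = 71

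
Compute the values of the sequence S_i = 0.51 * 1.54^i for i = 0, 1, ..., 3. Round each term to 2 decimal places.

This is a geometric sequence.
i=0: S_0 = 0.51 * 1.54^0 = 0.51
i=1: S_1 = 0.51 * 1.54^1 ≈ 0.79
i=2: S_2 = 0.51 * 1.54^2 ≈ 1.21
i=3: S_3 = 0.51 * 1.54^3 ≈ 1.86
The first 4 terms are: [0.51, 0.79, 1.21, 1.86]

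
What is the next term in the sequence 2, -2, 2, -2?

Ratios: -2 / 2 = -1.0
This is a geometric sequence with common ratio r = -1.
Next term = -2 * -1 = 2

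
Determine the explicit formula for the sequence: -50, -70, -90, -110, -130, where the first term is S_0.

Check differences: -70 - -50 = -20
-90 - -70 = -20
Common difference d = -20.
First term a = -50.
Formula: S_i = -50 - 20*i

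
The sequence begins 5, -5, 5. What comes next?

Ratios: -5 / 5 = -1.0
This is a geometric sequence with common ratio r = -1.
Next term = 5 * -1 = -5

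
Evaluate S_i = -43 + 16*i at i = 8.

S_8 = -43 + 16*8 = -43 + 128 = 85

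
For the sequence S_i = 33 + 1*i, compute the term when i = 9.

S_9 = 33 + 1*9 = 33 + 9 = 42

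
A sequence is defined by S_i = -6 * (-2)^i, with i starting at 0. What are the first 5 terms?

This is a geometric sequence.
i=0: S_0 = -6 * (-2)^0 = -6
i=1: S_1 = -6 * (-2)^1 = 12
i=2: S_2 = -6 * (-2)^2 = -24
i=3: S_3 = -6 * (-2)^3 = 48
i=4: S_4 = -6 * (-2)^4 = -96
The first 5 terms are: [-6, 12, -24, 48, -96]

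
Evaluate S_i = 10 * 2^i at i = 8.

S_8 = 10 * 2^8 = 10 * 256 = 2560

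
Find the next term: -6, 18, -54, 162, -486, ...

Ratios: 18 / -6 = -3.0
This is a geometric sequence with common ratio r = -3.
Next term = -486 * -3 = 1458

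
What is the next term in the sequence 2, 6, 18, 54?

Ratios: 6 / 2 = 3.0
This is a geometric sequence with common ratio r = 3.
Next term = 54 * 3 = 162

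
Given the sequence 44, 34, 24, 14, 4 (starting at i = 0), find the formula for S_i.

Check differences: 34 - 44 = -10
24 - 34 = -10
Common difference d = -10.
First term a = 44.
Formula: S_i = 44 - 10*i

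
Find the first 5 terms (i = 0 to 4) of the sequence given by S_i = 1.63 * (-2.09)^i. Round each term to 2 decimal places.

This is a geometric sequence.
i=0: S_0 = 1.63 * (-2.09)^0 = 1.63
i=1: S_1 = 1.63 * (-2.09)^1 ≈ -3.41
i=2: S_2 = 1.63 * (-2.09)^2 ≈ 7.12
i=3: S_3 = 1.63 * (-2.09)^3 ≈ -14.88
i=4: S_4 = 1.63 * (-2.09)^4 ≈ 31.1
The first 5 terms are: [1.63, -3.41, 7.12, -14.88, 31.1]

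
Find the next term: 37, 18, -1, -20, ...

Differences: 18 - 37 = -19
This is an arithmetic sequence with common difference d = -19.
Next term = -20 + -19 = -39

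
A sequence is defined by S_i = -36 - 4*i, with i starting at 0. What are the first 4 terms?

This is an arithmetic sequence.
i=0: S_0 = -36 + -4*0 = -36
i=1: S_1 = -36 + -4*1 = -40
i=2: S_2 = -36 + -4*2 = -44
i=3: S_3 = -36 + -4*3 = -48
The first 4 terms are: [-36, -40, -44, -48]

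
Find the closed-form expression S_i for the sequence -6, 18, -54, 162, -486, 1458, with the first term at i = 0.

Check ratios: 18 / -6 = -3.0
Common ratio r = -3.
First term a = -6.
Formula: S_i = -6 * (-3)^i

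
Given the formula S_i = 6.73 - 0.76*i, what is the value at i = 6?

S_6 = 6.73 + -0.76*6 = 6.73 + -4.56 = 2.17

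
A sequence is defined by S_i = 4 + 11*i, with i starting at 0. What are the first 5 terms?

This is an arithmetic sequence.
i=0: S_0 = 4 + 11*0 = 4
i=1: S_1 = 4 + 11*1 = 15
i=2: S_2 = 4 + 11*2 = 26
i=3: S_3 = 4 + 11*3 = 37
i=4: S_4 = 4 + 11*4 = 48
The first 5 terms are: [4, 15, 26, 37, 48]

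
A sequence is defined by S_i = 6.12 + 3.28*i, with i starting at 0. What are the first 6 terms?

This is an arithmetic sequence.
i=0: S_0 = 6.12 + 3.28*0 = 6.12
i=1: S_1 = 6.12 + 3.28*1 = 9.4
i=2: S_2 = 6.12 + 3.28*2 = 12.68
i=3: S_3 = 6.12 + 3.28*3 = 15.96
i=4: S_4 = 6.12 + 3.28*4 = 19.24
i=5: S_5 = 6.12 + 3.28*5 = 22.52
The first 6 terms are: [6.12, 9.4, 12.68, 15.96, 19.24, 22.52]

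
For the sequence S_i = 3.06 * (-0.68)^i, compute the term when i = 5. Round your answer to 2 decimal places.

S_5 = 3.06 * (-0.68)^5 ≈ 3.06 * -0.1454 ≈ -0.44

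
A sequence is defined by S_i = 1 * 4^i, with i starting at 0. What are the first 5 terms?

This is a geometric sequence.
i=0: S_0 = 1 * 4^0 = 1
i=1: S_1 = 1 * 4^1 = 4
i=2: S_2 = 1 * 4^2 = 16
i=3: S_3 = 1 * 4^3 = 64
i=4: S_4 = 1 * 4^4 = 256
The first 5 terms are: [1, 4, 16, 64, 256]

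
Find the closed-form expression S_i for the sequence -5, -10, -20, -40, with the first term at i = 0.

Check ratios: -10 / -5 = 2.0
Common ratio r = 2.
First term a = -5.
Formula: S_i = -5 * 2^i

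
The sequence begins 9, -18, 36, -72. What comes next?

Ratios: -18 / 9 = -2.0
This is a geometric sequence with common ratio r = -2.
Next term = -72 * -2 = 144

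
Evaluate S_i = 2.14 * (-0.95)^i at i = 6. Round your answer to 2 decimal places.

S_6 = 2.14 * (-0.95)^6 ≈ 2.14 * 0.7351 ≈ 1.57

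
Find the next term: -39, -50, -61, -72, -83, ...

Differences: -50 - -39 = -11
This is an arithmetic sequence with common difference d = -11.
Next term = -83 + -11 = -94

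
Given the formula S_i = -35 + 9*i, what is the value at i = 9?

S_9 = -35 + 9*9 = -35 + 81 = 46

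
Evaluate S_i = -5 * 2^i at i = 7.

S_7 = -5 * 2^7 = -5 * 128 = -640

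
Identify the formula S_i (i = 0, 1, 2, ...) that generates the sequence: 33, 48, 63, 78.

Check differences: 48 - 33 = 15
63 - 48 = 15
Common difference d = 15.
First term a = 33.
Formula: S_i = 33 + 15*i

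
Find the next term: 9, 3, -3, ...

Differences: 3 - 9 = -6
This is an arithmetic sequence with common difference d = -6.
Next term = -3 + -6 = -9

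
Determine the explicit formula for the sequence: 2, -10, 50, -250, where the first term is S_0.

Check ratios: -10 / 2 = -5.0
Common ratio r = -5.
First term a = 2.
Formula: S_i = 2 * (-5)^i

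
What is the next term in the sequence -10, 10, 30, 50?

Differences: 10 - -10 = 20
This is an arithmetic sequence with common difference d = 20.
Next term = 50 + 20 = 70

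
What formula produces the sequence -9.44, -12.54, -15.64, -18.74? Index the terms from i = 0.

Check differences: -12.54 - -9.44 = -3.1
-15.64 - -12.54 = -3.1
Common difference d = -3.1.
First term a = -9.44.
Formula: S_i = -9.44 - 3.10*i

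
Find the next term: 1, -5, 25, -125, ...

Ratios: -5 / 1 = -5.0
This is a geometric sequence with common ratio r = -5.
Next term = -125 * -5 = 625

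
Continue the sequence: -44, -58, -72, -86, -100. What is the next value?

Differences: -58 - -44 = -14
This is an arithmetic sequence with common difference d = -14.
Next term = -100 + -14 = -114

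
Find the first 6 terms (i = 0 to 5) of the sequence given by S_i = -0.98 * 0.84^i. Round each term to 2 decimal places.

This is a geometric sequence.
i=0: S_0 = -0.98 * 0.84^0 = -0.98
i=1: S_1 = -0.98 * 0.84^1 ≈ -0.82
i=2: S_2 = -0.98 * 0.84^2 ≈ -0.69
i=3: S_3 = -0.98 * 0.84^3 ≈ -0.58
i=4: S_4 = -0.98 * 0.84^4 ≈ -0.49
i=5: S_5 = -0.98 * 0.84^5 ≈ -0.41
The first 6 terms are: [-0.98, -0.82, -0.69, -0.58, -0.49, -0.41]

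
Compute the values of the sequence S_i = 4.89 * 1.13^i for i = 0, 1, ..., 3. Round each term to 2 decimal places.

This is a geometric sequence.
i=0: S_0 = 4.89 * 1.13^0 = 4.89
i=1: S_1 = 4.89 * 1.13^1 ≈ 5.53
i=2: S_2 = 4.89 * 1.13^2 ≈ 6.24
i=3: S_3 = 4.89 * 1.13^3 ≈ 7.06
The first 4 terms are: [4.89, 5.53, 6.24, 7.06]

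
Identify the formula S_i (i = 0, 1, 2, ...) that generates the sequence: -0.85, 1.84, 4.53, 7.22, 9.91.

Check differences: 1.84 - -0.85 = 2.69
4.53 - 1.84 = 2.69
Common difference d = 2.69.
First term a = -0.85.
Formula: S_i = -0.85 + 2.69*i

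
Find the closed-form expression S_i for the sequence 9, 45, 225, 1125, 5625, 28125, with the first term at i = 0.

Check ratios: 45 / 9 = 5.0
Common ratio r = 5.
First term a = 9.
Formula: S_i = 9 * 5^i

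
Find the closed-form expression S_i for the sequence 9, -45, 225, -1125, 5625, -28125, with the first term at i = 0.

Check ratios: -45 / 9 = -5.0
Common ratio r = -5.
First term a = 9.
Formula: S_i = 9 * (-5)^i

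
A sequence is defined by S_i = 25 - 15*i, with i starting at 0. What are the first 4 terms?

This is an arithmetic sequence.
i=0: S_0 = 25 + -15*0 = 25
i=1: S_1 = 25 + -15*1 = 10
i=2: S_2 = 25 + -15*2 = -5
i=3: S_3 = 25 + -15*3 = -20
The first 4 terms are: [25, 10, -5, -20]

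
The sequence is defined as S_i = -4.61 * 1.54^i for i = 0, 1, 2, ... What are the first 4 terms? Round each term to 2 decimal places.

This is a geometric sequence.
i=0: S_0 = -4.61 * 1.54^0 = -4.61
i=1: S_1 = -4.61 * 1.54^1 ≈ -7.1
i=2: S_2 = -4.61 * 1.54^2 ≈ -10.93
i=3: S_3 = -4.61 * 1.54^3 ≈ -16.84
The first 4 terms are: [-4.61, -7.1, -10.93, -16.84]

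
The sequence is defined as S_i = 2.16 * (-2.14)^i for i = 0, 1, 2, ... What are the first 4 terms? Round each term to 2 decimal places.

This is a geometric sequence.
i=0: S_0 = 2.16 * (-2.14)^0 = 2.16
i=1: S_1 = 2.16 * (-2.14)^1 ≈ -4.62
i=2: S_2 = 2.16 * (-2.14)^2 ≈ 9.89
i=3: S_3 = 2.16 * (-2.14)^3 ≈ -21.17
The first 4 terms are: [2.16, -4.62, 9.89, -21.17]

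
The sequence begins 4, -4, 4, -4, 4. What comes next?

Ratios: -4 / 4 = -1.0
This is a geometric sequence with common ratio r = -1.
Next term = 4 * -1 = -4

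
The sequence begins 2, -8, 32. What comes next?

Ratios: -8 / 2 = -4.0
This is a geometric sequence with common ratio r = -4.
Next term = 32 * -4 = -128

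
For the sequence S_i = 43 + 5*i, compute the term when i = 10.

S_10 = 43 + 5*10 = 43 + 50 = 93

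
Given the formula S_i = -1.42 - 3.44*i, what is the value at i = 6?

S_6 = -1.42 + -3.44*6 = -1.42 + -20.64 = -22.06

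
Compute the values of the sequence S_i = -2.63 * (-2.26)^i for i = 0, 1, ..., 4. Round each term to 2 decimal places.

This is a geometric sequence.
i=0: S_0 = -2.63 * (-2.26)^0 = -2.63
i=1: S_1 = -2.63 * (-2.26)^1 ≈ 5.94
i=2: S_2 = -2.63 * (-2.26)^2 ≈ -13.43
i=3: S_3 = -2.63 * (-2.26)^3 ≈ 30.36
i=4: S_4 = -2.63 * (-2.26)^4 ≈ -68.61
The first 5 terms are: [-2.63, 5.94, -13.43, 30.36, -68.61]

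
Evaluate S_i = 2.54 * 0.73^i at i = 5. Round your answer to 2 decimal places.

S_5 = 2.54 * 0.73^5 ≈ 2.54 * 0.2073 ≈ 0.53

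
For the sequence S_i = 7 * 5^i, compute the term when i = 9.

S_9 = 7 * 5^9 = 7 * 1953125 = 13671875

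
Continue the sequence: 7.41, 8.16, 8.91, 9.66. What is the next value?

Differences: 8.16 - 7.41 = 0.75
This is an arithmetic sequence with common difference d = 0.75.
Next term = 9.66 + 0.75 = 10.41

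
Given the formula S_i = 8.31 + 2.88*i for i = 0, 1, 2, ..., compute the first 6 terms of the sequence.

This is an arithmetic sequence.
i=0: S_0 = 8.31 + 2.88*0 = 8.31
i=1: S_1 = 8.31 + 2.88*1 = 11.19
i=2: S_2 = 8.31 + 2.88*2 = 14.07
i=3: S_3 = 8.31 + 2.88*3 = 16.95
i=4: S_4 = 8.31 + 2.88*4 = 19.83
i=5: S_5 = 8.31 + 2.88*5 = 22.71
The first 6 terms are: [8.31, 11.19, 14.07, 16.95, 19.83, 22.71]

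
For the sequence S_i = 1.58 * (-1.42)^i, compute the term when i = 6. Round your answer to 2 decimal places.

S_6 = 1.58 * (-1.42)^6 ≈ 1.58 * 8.1984 ≈ 12.95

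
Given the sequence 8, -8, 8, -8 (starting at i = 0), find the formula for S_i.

Check ratios: -8 / 8 = -1.0
Common ratio r = -1.
First term a = 8.
Formula: S_i = 8 * (-1)^i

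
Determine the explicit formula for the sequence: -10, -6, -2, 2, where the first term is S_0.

Check differences: -6 - -10 = 4
-2 - -6 = 4
Common difference d = 4.
First term a = -10.
Formula: S_i = -10 + 4*i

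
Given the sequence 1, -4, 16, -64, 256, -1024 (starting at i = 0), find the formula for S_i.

Check ratios: -4 / 1 = -4.0
Common ratio r = -4.
First term a = 1.
Formula: S_i = 1 * (-4)^i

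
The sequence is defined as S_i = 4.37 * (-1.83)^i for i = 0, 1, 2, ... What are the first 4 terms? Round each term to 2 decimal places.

This is a geometric sequence.
i=0: S_0 = 4.37 * (-1.83)^0 = 4.37
i=1: S_1 = 4.37 * (-1.83)^1 ≈ -8.0
i=2: S_2 = 4.37 * (-1.83)^2 ≈ 14.63
i=3: S_3 = 4.37 * (-1.83)^3 ≈ -26.78
The first 4 terms are: [4.37, -8.0, 14.63, -26.78]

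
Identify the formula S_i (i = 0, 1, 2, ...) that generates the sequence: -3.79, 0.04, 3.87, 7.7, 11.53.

Check differences: 0.04 - -3.79 = 3.83
3.87 - 0.04 = 3.83
Common difference d = 3.83.
First term a = -3.79.
Formula: S_i = -3.79 + 3.83*i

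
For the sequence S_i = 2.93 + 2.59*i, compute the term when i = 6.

S_6 = 2.93 + 2.59*6 = 2.93 + 15.54 = 18.47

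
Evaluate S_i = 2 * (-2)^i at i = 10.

S_10 = 2 * (-2)^10 = 2 * 1024 = 2048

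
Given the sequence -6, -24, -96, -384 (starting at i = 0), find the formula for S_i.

Check ratios: -24 / -6 = 4.0
Common ratio r = 4.
First term a = -6.
Formula: S_i = -6 * 4^i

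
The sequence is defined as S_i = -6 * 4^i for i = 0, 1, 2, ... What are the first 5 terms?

This is a geometric sequence.
i=0: S_0 = -6 * 4^0 = -6
i=1: S_1 = -6 * 4^1 = -24
i=2: S_2 = -6 * 4^2 = -96
i=3: S_3 = -6 * 4^3 = -384
i=4: S_4 = -6 * 4^4 = -1536
The first 5 terms are: [-6, -24, -96, -384, -1536]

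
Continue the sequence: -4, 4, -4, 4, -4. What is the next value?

Ratios: 4 / -4 = -1.0
This is a geometric sequence with common ratio r = -1.
Next term = -4 * -1 = 4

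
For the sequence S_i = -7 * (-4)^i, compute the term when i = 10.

S_10 = -7 * (-4)^10 = -7 * 1048576 = -7340032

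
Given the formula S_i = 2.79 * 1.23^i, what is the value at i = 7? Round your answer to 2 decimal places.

S_7 = 2.79 * 1.23^7 ≈ 2.79 * 4.2593 ≈ 11.88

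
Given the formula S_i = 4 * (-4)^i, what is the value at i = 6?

S_6 = 4 * (-4)^6 = 4 * 4096 = 16384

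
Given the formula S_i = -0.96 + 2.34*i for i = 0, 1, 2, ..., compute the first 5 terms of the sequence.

This is an arithmetic sequence.
i=0: S_0 = -0.96 + 2.34*0 = -0.96
i=1: S_1 = -0.96 + 2.34*1 = 1.38
i=2: S_2 = -0.96 + 2.34*2 = 3.72
i=3: S_3 = -0.96 + 2.34*3 = 6.06
i=4: S_4 = -0.96 + 2.34*4 = 8.4
The first 5 terms are: [-0.96, 1.38, 3.72, 6.06, 8.4]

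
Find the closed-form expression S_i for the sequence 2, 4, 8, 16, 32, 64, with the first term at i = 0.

Check ratios: 4 / 2 = 2.0
Common ratio r = 2.
First term a = 2.
Formula: S_i = 2 * 2^i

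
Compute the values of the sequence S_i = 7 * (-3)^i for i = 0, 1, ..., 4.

This is a geometric sequence.
i=0: S_0 = 7 * (-3)^0 = 7
i=1: S_1 = 7 * (-3)^1 = -21
i=2: S_2 = 7 * (-3)^2 = 63
i=3: S_3 = 7 * (-3)^3 = -189
i=4: S_4 = 7 * (-3)^4 = 567
The first 5 terms are: [7, -21, 63, -189, 567]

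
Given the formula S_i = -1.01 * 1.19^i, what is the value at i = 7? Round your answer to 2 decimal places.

S_7 = -1.01 * 1.19^7 ≈ -1.01 * 3.3793 ≈ -3.41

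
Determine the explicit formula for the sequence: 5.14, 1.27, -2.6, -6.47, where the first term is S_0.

Check differences: 1.27 - 5.14 = -3.87
-2.6 - 1.27 = -3.87
Common difference d = -3.87.
First term a = 5.14.
Formula: S_i = 5.14 - 3.87*i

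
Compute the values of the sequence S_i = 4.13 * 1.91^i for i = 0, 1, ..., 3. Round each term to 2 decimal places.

This is a geometric sequence.
i=0: S_0 = 4.13 * 1.91^0 = 4.13
i=1: S_1 = 4.13 * 1.91^1 ≈ 7.89
i=2: S_2 = 4.13 * 1.91^2 ≈ 15.07
i=3: S_3 = 4.13 * 1.91^3 ≈ 28.78
The first 4 terms are: [4.13, 7.89, 15.07, 28.78]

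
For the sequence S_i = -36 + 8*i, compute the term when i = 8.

S_8 = -36 + 8*8 = -36 + 64 = 28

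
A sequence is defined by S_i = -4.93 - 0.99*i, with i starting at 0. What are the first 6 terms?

This is an arithmetic sequence.
i=0: S_0 = -4.93 + -0.99*0 = -4.93
i=1: S_1 = -4.93 + -0.99*1 = -5.92
i=2: S_2 = -4.93 + -0.99*2 = -6.91
i=3: S_3 = -4.93 + -0.99*3 = -7.9
i=4: S_4 = -4.93 + -0.99*4 = -8.89
i=5: S_5 = -4.93 + -0.99*5 = -9.88
The first 6 terms are: [-4.93, -5.92, -6.91, -7.9, -8.89, -9.88]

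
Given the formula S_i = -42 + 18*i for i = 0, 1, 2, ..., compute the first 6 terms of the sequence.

This is an arithmetic sequence.
i=0: S_0 = -42 + 18*0 = -42
i=1: S_1 = -42 + 18*1 = -24
i=2: S_2 = -42 + 18*2 = -6
i=3: S_3 = -42 + 18*3 = 12
i=4: S_4 = -42 + 18*4 = 30
i=5: S_5 = -42 + 18*5 = 48
The first 6 terms are: [-42, -24, -6, 12, 30, 48]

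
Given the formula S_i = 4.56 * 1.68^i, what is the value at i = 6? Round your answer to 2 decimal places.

S_6 = 4.56 * 1.68^6 ≈ 4.56 * 22.4831 ≈ 102.52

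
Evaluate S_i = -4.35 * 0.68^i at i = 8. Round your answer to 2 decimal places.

S_8 = -4.35 * 0.68^8 ≈ -4.35 * 0.0457 ≈ -0.2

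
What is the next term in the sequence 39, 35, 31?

Differences: 35 - 39 = -4
This is an arithmetic sequence with common difference d = -4.
Next term = 31 + -4 = 27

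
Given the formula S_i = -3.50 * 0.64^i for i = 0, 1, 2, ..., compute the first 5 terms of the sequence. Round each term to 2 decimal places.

This is a geometric sequence.
i=0: S_0 = -3.5 * 0.64^0 = -3.5
i=1: S_1 = -3.5 * 0.64^1 = -2.24
i=2: S_2 = -3.5 * 0.64^2 ≈ -1.43
i=3: S_3 = -3.5 * 0.64^3 ≈ -0.92
i=4: S_4 = -3.5 * 0.64^4 ≈ -0.59
The first 5 terms are: [-3.5, -2.24, -1.43, -0.92, -0.59]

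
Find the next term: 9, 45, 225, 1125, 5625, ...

Ratios: 45 / 9 = 5.0
This is a geometric sequence with common ratio r = 5.
Next term = 5625 * 5 = 28125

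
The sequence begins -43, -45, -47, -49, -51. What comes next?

Differences: -45 - -43 = -2
This is an arithmetic sequence with common difference d = -2.
Next term = -51 + -2 = -53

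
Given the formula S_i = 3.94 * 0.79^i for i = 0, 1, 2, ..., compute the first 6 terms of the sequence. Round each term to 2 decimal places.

This is a geometric sequence.
i=0: S_0 = 3.94 * 0.79^0 = 3.94
i=1: S_1 = 3.94 * 0.79^1 ≈ 3.11
i=2: S_2 = 3.94 * 0.79^2 ≈ 2.46
i=3: S_3 = 3.94 * 0.79^3 ≈ 1.94
i=4: S_4 = 3.94 * 0.79^4 ≈ 1.53
i=5: S_5 = 3.94 * 0.79^5 ≈ 1.21
The first 6 terms are: [3.94, 3.11, 2.46, 1.94, 1.53, 1.21]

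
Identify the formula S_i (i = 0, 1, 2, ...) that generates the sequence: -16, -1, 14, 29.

Check differences: -1 - -16 = 15
14 - -1 = 15
Common difference d = 15.
First term a = -16.
Formula: S_i = -16 + 15*i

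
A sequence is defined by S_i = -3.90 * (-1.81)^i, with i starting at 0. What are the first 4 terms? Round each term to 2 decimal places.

This is a geometric sequence.
i=0: S_0 = -3.9 * (-1.81)^0 = -3.9
i=1: S_1 = -3.9 * (-1.81)^1 ≈ 7.06
i=2: S_2 = -3.9 * (-1.81)^2 ≈ -12.78
i=3: S_3 = -3.9 * (-1.81)^3 ≈ 23.13
The first 4 terms are: [-3.9, 7.06, -12.78, 23.13]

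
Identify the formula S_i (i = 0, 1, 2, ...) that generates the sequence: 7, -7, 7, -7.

Check ratios: -7 / 7 = -1.0
Common ratio r = -1.
First term a = 7.
Formula: S_i = 7 * (-1)^i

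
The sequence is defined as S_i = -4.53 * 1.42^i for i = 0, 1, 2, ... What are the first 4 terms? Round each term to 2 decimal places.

This is a geometric sequence.
i=0: S_0 = -4.53 * 1.42^0 = -4.53
i=1: S_1 = -4.53 * 1.42^1 ≈ -6.43
i=2: S_2 = -4.53 * 1.42^2 ≈ -9.13
i=3: S_3 = -4.53 * 1.42^3 ≈ -12.97
The first 4 terms are: [-4.53, -6.43, -9.13, -12.97]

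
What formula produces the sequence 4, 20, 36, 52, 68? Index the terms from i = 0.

Check differences: 20 - 4 = 16
36 - 20 = 16
Common difference d = 16.
First term a = 4.
Formula: S_i = 4 + 16*i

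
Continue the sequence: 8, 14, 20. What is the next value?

Differences: 14 - 8 = 6
This is an arithmetic sequence with common difference d = 6.
Next term = 20 + 6 = 26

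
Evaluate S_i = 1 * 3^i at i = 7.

S_7 = 1 * 3^7 = 1 * 2187 = 2187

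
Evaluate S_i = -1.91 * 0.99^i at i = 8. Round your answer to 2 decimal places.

S_8 = -1.91 * 0.99^8 ≈ -1.91 * 0.9227 ≈ -1.76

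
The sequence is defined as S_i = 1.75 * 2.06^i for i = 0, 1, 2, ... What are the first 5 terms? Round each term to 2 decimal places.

This is a geometric sequence.
i=0: S_0 = 1.75 * 2.06^0 = 1.75
i=1: S_1 = 1.75 * 2.06^1 ≈ 3.61
i=2: S_2 = 1.75 * 2.06^2 ≈ 7.43
i=3: S_3 = 1.75 * 2.06^3 ≈ 15.3
i=4: S_4 = 1.75 * 2.06^4 ≈ 31.51
The first 5 terms are: [1.75, 3.61, 7.43, 15.3, 31.51]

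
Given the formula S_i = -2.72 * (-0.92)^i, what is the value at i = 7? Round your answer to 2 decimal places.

S_7 = -2.72 * (-0.92)^7 ≈ -2.72 * -0.5578 ≈ 1.52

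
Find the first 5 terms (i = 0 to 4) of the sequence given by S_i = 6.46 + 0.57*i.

This is an arithmetic sequence.
i=0: S_0 = 6.46 + 0.57*0 = 6.46
i=1: S_1 = 6.46 + 0.57*1 = 7.03
i=2: S_2 = 6.46 + 0.57*2 = 7.6
i=3: S_3 = 6.46 + 0.57*3 = 8.17
i=4: S_4 = 6.46 + 0.57*4 = 8.74
The first 5 terms are: [6.46, 7.03, 7.6, 8.17, 8.74]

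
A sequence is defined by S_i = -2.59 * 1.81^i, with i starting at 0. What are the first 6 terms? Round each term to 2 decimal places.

This is a geometric sequence.
i=0: S_0 = -2.59 * 1.81^0 = -2.59
i=1: S_1 = -2.59 * 1.81^1 ≈ -4.69
i=2: S_2 = -2.59 * 1.81^2 ≈ -8.49
i=3: S_3 = -2.59 * 1.81^3 ≈ -15.36
i=4: S_4 = -2.59 * 1.81^4 ≈ -27.8
i=5: S_5 = -2.59 * 1.81^5 ≈ -50.31
The first 6 terms are: [-2.59, -4.69, -8.49, -15.36, -27.8, -50.31]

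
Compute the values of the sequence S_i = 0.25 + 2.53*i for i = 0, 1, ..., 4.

This is an arithmetic sequence.
i=0: S_0 = 0.25 + 2.53*0 = 0.25
i=1: S_1 = 0.25 + 2.53*1 = 2.78
i=2: S_2 = 0.25 + 2.53*2 = 5.31
i=3: S_3 = 0.25 + 2.53*3 = 7.84
i=4: S_4 = 0.25 + 2.53*4 = 10.37
The first 5 terms are: [0.25, 2.78, 5.31, 7.84, 10.37]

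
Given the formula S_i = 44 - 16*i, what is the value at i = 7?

S_7 = 44 + -16*7 = 44 + -112 = -68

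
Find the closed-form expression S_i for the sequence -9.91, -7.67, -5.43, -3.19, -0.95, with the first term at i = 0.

Check differences: -7.67 - -9.91 = 2.24
-5.43 - -7.67 = 2.24
Common difference d = 2.24.
First term a = -9.91.
Formula: S_i = -9.91 + 2.24*i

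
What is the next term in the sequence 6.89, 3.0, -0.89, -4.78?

Differences: 3.0 - 6.89 = -3.89
This is an arithmetic sequence with common difference d = -3.89.
Next term = -4.78 + -3.89 = -8.67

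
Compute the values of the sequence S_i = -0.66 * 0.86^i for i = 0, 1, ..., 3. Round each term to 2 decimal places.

This is a geometric sequence.
i=0: S_0 = -0.66 * 0.86^0 = -0.66
i=1: S_1 = -0.66 * 0.86^1 ≈ -0.57
i=2: S_2 = -0.66 * 0.86^2 ≈ -0.49
i=3: S_3 = -0.66 * 0.86^3 ≈ -0.42
The first 4 terms are: [-0.66, -0.57, -0.49, -0.42]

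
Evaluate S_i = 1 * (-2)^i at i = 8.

S_8 = 1 * (-2)^8 = 1 * 256 = 256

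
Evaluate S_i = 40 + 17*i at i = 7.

S_7 = 40 + 17*7 = 40 + 119 = 159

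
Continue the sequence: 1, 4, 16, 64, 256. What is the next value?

Ratios: 4 / 1 = 4.0
This is a geometric sequence with common ratio r = 4.
Next term = 256 * 4 = 1024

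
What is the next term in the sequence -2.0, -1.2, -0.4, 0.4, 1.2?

Differences: -1.2 - -2.0 = 0.8
This is an arithmetic sequence with common difference d = 0.8.
Next term = 1.2 + 0.8 = 2.0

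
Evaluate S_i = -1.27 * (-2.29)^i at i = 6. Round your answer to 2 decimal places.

S_6 = -1.27 * (-2.29)^6 ≈ -1.27 * 144.2158 ≈ -183.15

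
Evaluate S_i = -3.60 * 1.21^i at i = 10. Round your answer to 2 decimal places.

S_10 = -3.6 * 1.21^10 ≈ -3.6 * 6.7275 ≈ -24.22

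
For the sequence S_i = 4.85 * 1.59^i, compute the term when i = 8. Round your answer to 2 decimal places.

S_8 = 4.85 * 1.59^8 ≈ 4.85 * 40.8486 ≈ 198.12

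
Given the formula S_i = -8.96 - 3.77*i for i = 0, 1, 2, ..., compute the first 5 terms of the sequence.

This is an arithmetic sequence.
i=0: S_0 = -8.96 + -3.77*0 = -8.96
i=1: S_1 = -8.96 + -3.77*1 = -12.73
i=2: S_2 = -8.96 + -3.77*2 = -16.5
i=3: S_3 = -8.96 + -3.77*3 = -20.27
i=4: S_4 = -8.96 + -3.77*4 = -24.04
The first 5 terms are: [-8.96, -12.73, -16.5, -20.27, -24.04]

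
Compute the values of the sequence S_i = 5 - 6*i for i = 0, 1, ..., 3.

This is an arithmetic sequence.
i=0: S_0 = 5 + -6*0 = 5
i=1: S_1 = 5 + -6*1 = -1
i=2: S_2 = 5 + -6*2 = -7
i=3: S_3 = 5 + -6*3 = -13
The first 4 terms are: [5, -1, -7, -13]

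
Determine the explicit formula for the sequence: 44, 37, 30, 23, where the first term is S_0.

Check differences: 37 - 44 = -7
30 - 37 = -7
Common difference d = -7.
First term a = 44.
Formula: S_i = 44 - 7*i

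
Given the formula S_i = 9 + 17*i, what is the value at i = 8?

S_8 = 9 + 17*8 = 9 + 136 = 145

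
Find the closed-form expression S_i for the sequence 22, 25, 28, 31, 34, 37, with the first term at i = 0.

Check differences: 25 - 22 = 3
28 - 25 = 3
Common difference d = 3.
First term a = 22.
Formula: S_i = 22 + 3*i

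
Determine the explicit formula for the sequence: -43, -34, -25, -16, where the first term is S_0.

Check differences: -34 - -43 = 9
-25 - -34 = 9
Common difference d = 9.
First term a = -43.
Formula: S_i = -43 + 9*i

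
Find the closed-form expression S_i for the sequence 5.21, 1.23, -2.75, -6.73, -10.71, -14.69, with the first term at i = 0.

Check differences: 1.23 - 5.21 = -3.98
-2.75 - 1.23 = -3.98
Common difference d = -3.98.
First term a = 5.21.
Formula: S_i = 5.21 - 3.98*i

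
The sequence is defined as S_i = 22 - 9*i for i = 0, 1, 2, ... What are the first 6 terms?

This is an arithmetic sequence.
i=0: S_0 = 22 + -9*0 = 22
i=1: S_1 = 22 + -9*1 = 13
i=2: S_2 = 22 + -9*2 = 4
i=3: S_3 = 22 + -9*3 = -5
i=4: S_4 = 22 + -9*4 = -14
i=5: S_5 = 22 + -9*5 = -23
The first 6 terms are: [22, 13, 4, -5, -14, -23]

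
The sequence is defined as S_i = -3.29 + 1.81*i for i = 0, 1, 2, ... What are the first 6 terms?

This is an arithmetic sequence.
i=0: S_0 = -3.29 + 1.81*0 = -3.29
i=1: S_1 = -3.29 + 1.81*1 = -1.48
i=2: S_2 = -3.29 + 1.81*2 = 0.33
i=3: S_3 = -3.29 + 1.81*3 = 2.14
i=4: S_4 = -3.29 + 1.81*4 = 3.95
i=5: S_5 = -3.29 + 1.81*5 = 5.76
The first 6 terms are: [-3.29, -1.48, 0.33, 2.14, 3.95, 5.76]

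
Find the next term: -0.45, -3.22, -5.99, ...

Differences: -3.22 - -0.45 = -2.77
This is an arithmetic sequence with common difference d = -2.77.
Next term = -5.99 + -2.77 = -8.76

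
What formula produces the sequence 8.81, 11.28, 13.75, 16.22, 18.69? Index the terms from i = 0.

Check differences: 11.28 - 8.81 = 2.47
13.75 - 11.28 = 2.47
Common difference d = 2.47.
First term a = 8.81.
Formula: S_i = 8.81 + 2.47*i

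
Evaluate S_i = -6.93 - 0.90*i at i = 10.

S_10 = -6.93 + -0.9*10 = -6.93 + -9.0 = -15.93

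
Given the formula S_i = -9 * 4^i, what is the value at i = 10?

S_10 = -9 * 4^10 = -9 * 1048576 = -9437184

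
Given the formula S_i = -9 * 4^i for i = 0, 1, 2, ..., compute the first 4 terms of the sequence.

This is a geometric sequence.
i=0: S_0 = -9 * 4^0 = -9
i=1: S_1 = -9 * 4^1 = -36
i=2: S_2 = -9 * 4^2 = -144
i=3: S_3 = -9 * 4^3 = -576
The first 4 terms are: [-9, -36, -144, -576]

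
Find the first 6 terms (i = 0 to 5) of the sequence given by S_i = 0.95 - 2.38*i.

This is an arithmetic sequence.
i=0: S_0 = 0.95 + -2.38*0 = 0.95
i=1: S_1 = 0.95 + -2.38*1 = -1.43
i=2: S_2 = 0.95 + -2.38*2 = -3.81
i=3: S_3 = 0.95 + -2.38*3 = -6.19
i=4: S_4 = 0.95 + -2.38*4 = -8.57
i=5: S_5 = 0.95 + -2.38*5 = -10.95
The first 6 terms are: [0.95, -1.43, -3.81, -6.19, -8.57, -10.95]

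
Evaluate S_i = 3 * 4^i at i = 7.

S_7 = 3 * 4^7 = 3 * 16384 = 49152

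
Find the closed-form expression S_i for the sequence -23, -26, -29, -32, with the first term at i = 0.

Check differences: -26 - -23 = -3
-29 - -26 = -3
Common difference d = -3.
First term a = -23.
Formula: S_i = -23 - 3*i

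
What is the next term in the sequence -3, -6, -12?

Ratios: -6 / -3 = 2.0
This is a geometric sequence with common ratio r = 2.
Next term = -12 * 2 = -24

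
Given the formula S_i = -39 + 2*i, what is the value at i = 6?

S_6 = -39 + 2*6 = -39 + 12 = -27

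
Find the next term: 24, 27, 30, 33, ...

Differences: 27 - 24 = 3
This is an arithmetic sequence with common difference d = 3.
Next term = 33 + 3 = 36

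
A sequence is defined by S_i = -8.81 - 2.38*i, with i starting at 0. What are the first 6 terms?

This is an arithmetic sequence.
i=0: S_0 = -8.81 + -2.38*0 = -8.81
i=1: S_1 = -8.81 + -2.38*1 = -11.19
i=2: S_2 = -8.81 + -2.38*2 = -13.57
i=3: S_3 = -8.81 + -2.38*3 = -15.95
i=4: S_4 = -8.81 + -2.38*4 = -18.33
i=5: S_5 = -8.81 + -2.38*5 = -20.71
The first 6 terms are: [-8.81, -11.19, -13.57, -15.95, -18.33, -20.71]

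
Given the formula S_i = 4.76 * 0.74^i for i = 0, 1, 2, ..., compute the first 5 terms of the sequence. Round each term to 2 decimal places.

This is a geometric sequence.
i=0: S_0 = 4.76 * 0.74^0 = 4.76
i=1: S_1 = 4.76 * 0.74^1 ≈ 3.52
i=2: S_2 = 4.76 * 0.74^2 ≈ 2.61
i=3: S_3 = 4.76 * 0.74^3 ≈ 1.93
i=4: S_4 = 4.76 * 0.74^4 ≈ 1.43
The first 5 terms are: [4.76, 3.52, 2.61, 1.93, 1.43]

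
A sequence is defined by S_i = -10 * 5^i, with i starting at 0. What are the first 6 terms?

This is a geometric sequence.
i=0: S_0 = -10 * 5^0 = -10
i=1: S_1 = -10 * 5^1 = -50
i=2: S_2 = -10 * 5^2 = -250
i=3: S_3 = -10 * 5^3 = -1250
i=4: S_4 = -10 * 5^4 = -6250
i=5: S_5 = -10 * 5^5 = -31250
The first 6 terms are: [-10, -50, -250, -1250, -6250, -31250]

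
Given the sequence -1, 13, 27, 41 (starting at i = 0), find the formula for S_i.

Check differences: 13 - -1 = 14
27 - 13 = 14
Common difference d = 14.
First term a = -1.
Formula: S_i = -1 + 14*i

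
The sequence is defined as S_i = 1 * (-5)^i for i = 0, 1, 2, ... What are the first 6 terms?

This is a geometric sequence.
i=0: S_0 = 1 * (-5)^0 = 1
i=1: S_1 = 1 * (-5)^1 = -5
i=2: S_2 = 1 * (-5)^2 = 25
i=3: S_3 = 1 * (-5)^3 = -125
i=4: S_4 = 1 * (-5)^4 = 625
i=5: S_5 = 1 * (-5)^5 = -3125
The first 6 terms are: [1, -5, 25, -125, 625, -3125]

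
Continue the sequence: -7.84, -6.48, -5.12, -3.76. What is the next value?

Differences: -6.48 - -7.84 = 1.36
This is an arithmetic sequence with common difference d = 1.36.
Next term = -3.76 + 1.36 = -2.4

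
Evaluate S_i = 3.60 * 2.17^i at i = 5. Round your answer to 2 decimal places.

S_5 = 3.6 * 2.17^5 ≈ 3.6 * 48.117 ≈ 173.22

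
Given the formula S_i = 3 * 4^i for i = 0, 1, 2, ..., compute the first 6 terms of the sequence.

This is a geometric sequence.
i=0: S_0 = 3 * 4^0 = 3
i=1: S_1 = 3 * 4^1 = 12
i=2: S_2 = 3 * 4^2 = 48
i=3: S_3 = 3 * 4^3 = 192
i=4: S_4 = 3 * 4^4 = 768
i=5: S_5 = 3 * 4^5 = 3072
The first 6 terms are: [3, 12, 48, 192, 768, 3072]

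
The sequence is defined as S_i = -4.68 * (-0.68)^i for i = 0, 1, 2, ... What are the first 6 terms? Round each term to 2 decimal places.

This is a geometric sequence.
i=0: S_0 = -4.68 * (-0.68)^0 = -4.68
i=1: S_1 = -4.68 * (-0.68)^1 ≈ 3.18
i=2: S_2 = -4.68 * (-0.68)^2 ≈ -2.16
i=3: S_3 = -4.68 * (-0.68)^3 ≈ 1.47
i=4: S_4 = -4.68 * (-0.68)^4 ≈ -1.0
i=5: S_5 = -4.68 * (-0.68)^5 ≈ 0.68
The first 6 terms are: [-4.68, 3.18, -2.16, 1.47, -1.0, 0.68]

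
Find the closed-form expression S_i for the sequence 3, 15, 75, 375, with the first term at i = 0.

Check ratios: 15 / 3 = 5.0
Common ratio r = 5.
First term a = 3.
Formula: S_i = 3 * 5^i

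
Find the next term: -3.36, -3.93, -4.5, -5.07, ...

Differences: -3.93 - -3.36 = -0.57
This is an arithmetic sequence with common difference d = -0.57.
Next term = -5.07 + -0.57 = -5.64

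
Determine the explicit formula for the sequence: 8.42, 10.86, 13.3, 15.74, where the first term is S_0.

Check differences: 10.86 - 8.42 = 2.44
13.3 - 10.86 = 2.44
Common difference d = 2.44.
First term a = 8.42.
Formula: S_i = 8.42 + 2.44*i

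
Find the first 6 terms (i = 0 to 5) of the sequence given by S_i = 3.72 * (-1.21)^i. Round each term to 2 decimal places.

This is a geometric sequence.
i=0: S_0 = 3.72 * (-1.21)^0 = 3.72
i=1: S_1 = 3.72 * (-1.21)^1 ≈ -4.5
i=2: S_2 = 3.72 * (-1.21)^2 ≈ 5.45
i=3: S_3 = 3.72 * (-1.21)^3 ≈ -6.59
i=4: S_4 = 3.72 * (-1.21)^4 ≈ 7.97
i=5: S_5 = 3.72 * (-1.21)^5 ≈ -9.65
The first 6 terms are: [3.72, -4.5, 5.45, -6.59, 7.97, -9.65]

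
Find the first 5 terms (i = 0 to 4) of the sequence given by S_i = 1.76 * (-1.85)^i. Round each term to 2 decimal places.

This is a geometric sequence.
i=0: S_0 = 1.76 * (-1.85)^0 = 1.76
i=1: S_1 = 1.76 * (-1.85)^1 ≈ -3.26
i=2: S_2 = 1.76 * (-1.85)^2 ≈ 6.02
i=3: S_3 = 1.76 * (-1.85)^3 ≈ -11.14
i=4: S_4 = 1.76 * (-1.85)^4 ≈ 20.62
The first 5 terms are: [1.76, -3.26, 6.02, -11.14, 20.62]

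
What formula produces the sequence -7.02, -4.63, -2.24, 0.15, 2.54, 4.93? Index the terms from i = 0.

Check differences: -4.63 - -7.02 = 2.39
-2.24 - -4.63 = 2.39
Common difference d = 2.39.
First term a = -7.02.
Formula: S_i = -7.02 + 2.39*i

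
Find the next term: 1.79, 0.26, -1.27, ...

Differences: 0.26 - 1.79 = -1.53
This is an arithmetic sequence with common difference d = -1.53.
Next term = -1.27 + -1.53 = -2.8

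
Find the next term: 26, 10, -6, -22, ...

Differences: 10 - 26 = -16
This is an arithmetic sequence with common difference d = -16.
Next term = -22 + -16 = -38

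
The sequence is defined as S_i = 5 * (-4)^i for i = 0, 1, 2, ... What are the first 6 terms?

This is a geometric sequence.
i=0: S_0 = 5 * (-4)^0 = 5
i=1: S_1 = 5 * (-4)^1 = -20
i=2: S_2 = 5 * (-4)^2 = 80
i=3: S_3 = 5 * (-4)^3 = -320
i=4: S_4 = 5 * (-4)^4 = 1280
i=5: S_5 = 5 * (-4)^5 = -5120
The first 6 terms are: [5, -20, 80, -320, 1280, -5120]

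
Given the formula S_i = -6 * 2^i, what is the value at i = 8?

S_8 = -6 * 2^8 = -6 * 256 = -1536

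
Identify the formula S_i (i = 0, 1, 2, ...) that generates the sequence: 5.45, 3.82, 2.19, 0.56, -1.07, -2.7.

Check differences: 3.82 - 5.45 = -1.63
2.19 - 3.82 = -1.63
Common difference d = -1.63.
First term a = 5.45.
Formula: S_i = 5.45 - 1.63*i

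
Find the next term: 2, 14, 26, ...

Differences: 14 - 2 = 12
This is an arithmetic sequence with common difference d = 12.
Next term = 26 + 12 = 38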